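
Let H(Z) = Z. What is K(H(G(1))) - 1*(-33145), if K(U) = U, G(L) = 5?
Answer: 33150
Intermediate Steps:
K(H(G(1))) - 1*(-33145) = 5 - 1*(-33145) = 5 + 33145 = 33150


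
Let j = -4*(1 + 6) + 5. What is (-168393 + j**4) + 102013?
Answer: 213461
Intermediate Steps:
j = -23 (j = -4*7 + 5 = -28 + 5 = -23)
(-168393 + j**4) + 102013 = (-168393 + (-23)**4) + 102013 = (-168393 + 279841) + 102013 = 111448 + 102013 = 213461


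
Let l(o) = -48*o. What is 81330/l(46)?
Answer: -13555/368 ≈ -36.834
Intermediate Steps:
81330/l(46) = 81330/((-48*46)) = 81330/(-2208) = 81330*(-1/2208) = -13555/368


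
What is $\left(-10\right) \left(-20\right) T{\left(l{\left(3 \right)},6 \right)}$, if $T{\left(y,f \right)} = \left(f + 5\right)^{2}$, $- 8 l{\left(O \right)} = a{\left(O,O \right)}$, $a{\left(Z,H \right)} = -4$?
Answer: $24200$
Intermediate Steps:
$l{\left(O \right)} = \frac{1}{2}$ ($l{\left(O \right)} = \left(- \frac{1}{8}\right) \left(-4\right) = \frac{1}{2}$)
$T{\left(y,f \right)} = \left(5 + f\right)^{2}$
$\left(-10\right) \left(-20\right) T{\left(l{\left(3 \right)},6 \right)} = \left(-10\right) \left(-20\right) \left(5 + 6\right)^{2} = 200 \cdot 11^{2} = 200 \cdot 121 = 24200$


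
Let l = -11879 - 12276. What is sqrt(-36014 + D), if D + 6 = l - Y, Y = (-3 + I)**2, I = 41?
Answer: I*sqrt(61619) ≈ 248.23*I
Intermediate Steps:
Y = 1444 (Y = (-3 + 41)**2 = 38**2 = 1444)
l = -24155
D = -25605 (D = -6 + (-24155 - 1*1444) = -6 + (-24155 - 1444) = -6 - 25599 = -25605)
sqrt(-36014 + D) = sqrt(-36014 - 25605) = sqrt(-61619) = I*sqrt(61619)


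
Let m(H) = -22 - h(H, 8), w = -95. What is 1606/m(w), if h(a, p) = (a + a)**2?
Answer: -803/18061 ≈ -0.044460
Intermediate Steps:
h(a, p) = 4*a**2 (h(a, p) = (2*a)**2 = 4*a**2)
m(H) = -22 - 4*H**2
1606/m(w) = 1606/(-22 - 4*(-95)**2) = 1606/(-22 - 4*9025) = 1606/(-22 - 36100) = 1606/(-36122) = 1606*(-1/36122) = -803/18061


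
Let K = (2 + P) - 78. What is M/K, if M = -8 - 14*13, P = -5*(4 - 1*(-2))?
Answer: 95/53 ≈ 1.7925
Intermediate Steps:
P = -30 (P = -5*(4 + 2) = -5*6 = -30)
K = -106 (K = (2 - 30) - 78 = -28 - 78 = -106)
M = -190 (M = -8 - 182 = -190)
M/K = -190/(-106) = -190*(-1/106) = 95/53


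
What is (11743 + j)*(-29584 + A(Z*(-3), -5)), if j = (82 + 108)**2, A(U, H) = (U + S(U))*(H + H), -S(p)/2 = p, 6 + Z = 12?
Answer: -1423999052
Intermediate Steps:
Z = 6 (Z = -6 + 12 = 6)
S(p) = -2*p
A(U, H) = -2*H*U (A(U, H) = (U - 2*U)*(H + H) = (-U)*(2*H) = -2*H*U)
j = 36100 (j = 190**2 = 36100)
(11743 + j)*(-29584 + A(Z*(-3), -5)) = (11743 + 36100)*(-29584 - 2*(-5)*6*(-3)) = 47843*(-29584 - 2*(-5)*(-18)) = 47843*(-29584 - 180) = 47843*(-29764) = -1423999052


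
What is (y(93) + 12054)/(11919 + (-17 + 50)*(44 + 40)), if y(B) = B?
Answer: 4049/4897 ≈ 0.82683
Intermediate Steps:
(y(93) + 12054)/(11919 + (-17 + 50)*(44 + 40)) = (93 + 12054)/(11919 + (-17 + 50)*(44 + 40)) = 12147/(11919 + 33*84) = 12147/(11919 + 2772) = 12147/14691 = 12147*(1/14691) = 4049/4897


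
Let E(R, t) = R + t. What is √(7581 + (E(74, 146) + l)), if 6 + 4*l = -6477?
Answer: √24721/2 ≈ 78.615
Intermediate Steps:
l = -6483/4 (l = -3/2 + (¼)*(-6477) = -3/2 - 6477/4 = -6483/4 ≈ -1620.8)
√(7581 + (E(74, 146) + l)) = √(7581 + ((74 + 146) - 6483/4)) = √(7581 + (220 - 6483/4)) = √(7581 - 5603/4) = √(24721/4) = √24721/2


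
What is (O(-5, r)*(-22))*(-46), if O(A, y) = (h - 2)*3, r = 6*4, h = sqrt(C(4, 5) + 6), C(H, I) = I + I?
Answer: 6072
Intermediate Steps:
C(H, I) = 2*I
h = 4 (h = sqrt(2*5 + 6) = sqrt(10 + 6) = sqrt(16) = 4)
r = 24
O(A, y) = 6 (O(A, y) = (4 - 2)*3 = 2*3 = 6)
(O(-5, r)*(-22))*(-46) = (6*(-22))*(-46) = -132*(-46) = 6072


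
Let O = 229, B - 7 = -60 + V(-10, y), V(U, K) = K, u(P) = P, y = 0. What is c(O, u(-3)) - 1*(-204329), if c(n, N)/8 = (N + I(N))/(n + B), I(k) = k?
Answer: 2247616/11 ≈ 2.0433e+5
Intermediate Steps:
B = -53 (B = 7 + (-60 + 0) = 7 - 60 = -53)
c(n, N) = 16*N/(-53 + n) (c(n, N) = 8*((N + N)/(n - 53)) = 8*((2*N)/(-53 + n)) = 8*(2*N/(-53 + n)) = 16*N/(-53 + n))
c(O, u(-3)) - 1*(-204329) = 16*(-3)/(-53 + 229) - 1*(-204329) = 16*(-3)/176 + 204329 = 16*(-3)*(1/176) + 204329 = -3/11 + 204329 = 2247616/11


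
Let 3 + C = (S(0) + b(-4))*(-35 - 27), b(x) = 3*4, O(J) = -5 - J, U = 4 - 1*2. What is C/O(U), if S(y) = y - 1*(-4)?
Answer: 995/7 ≈ 142.14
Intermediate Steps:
U = 2 (U = 4 - 2 = 2)
S(y) = 4 + y (S(y) = y + 4 = 4 + y)
b(x) = 12
C = -995 (C = -3 + ((4 + 0) + 12)*(-35 - 27) = -3 + (4 + 12)*(-62) = -3 + 16*(-62) = -3 - 992 = -995)
C/O(U) = -995/(-5 - 1*2) = -995/(-5 - 2) = -995/(-7) = -995*(-1/7) = 995/7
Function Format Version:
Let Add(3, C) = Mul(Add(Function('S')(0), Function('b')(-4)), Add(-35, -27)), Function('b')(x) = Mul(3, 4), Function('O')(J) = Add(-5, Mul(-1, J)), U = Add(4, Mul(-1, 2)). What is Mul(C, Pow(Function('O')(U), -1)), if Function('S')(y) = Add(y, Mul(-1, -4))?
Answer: Rational(995, 7) ≈ 142.14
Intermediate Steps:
U = 2 (U = Add(4, -2) = 2)
Function('S')(y) = Add(4, y) (Function('S')(y) = Add(y, 4) = Add(4, y))
Function('b')(x) = 12
C = -995 (C = Add(-3, Mul(Add(Add(4, 0), 12), Add(-35, -27))) = Add(-3, Mul(Add(4, 12), -62)) = Add(-3, Mul(16, -62)) = Add(-3, -992) = -995)
Mul(C, Pow(Function('O')(U), -1)) = Mul(-995, Pow(Add(-5, Mul(-1, 2)), -1)) = Mul(-995, Pow(Add(-5, -2), -1)) = Mul(-995, Pow(-7, -1)) = Mul(-995, Rational(-1, 7)) = Rational(995, 7)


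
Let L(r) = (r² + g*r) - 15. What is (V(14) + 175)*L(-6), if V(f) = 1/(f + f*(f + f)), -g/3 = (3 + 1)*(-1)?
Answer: -3623601/406 ≈ -8925.1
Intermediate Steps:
g = 12 (g = -3*(3 + 1)*(-1) = -12*(-1) = -3*(-4) = 12)
L(r) = -15 + r² + 12*r (L(r) = (r² + 12*r) - 15 = -15 + r² + 12*r)
V(f) = 1/(f + 2*f²) (V(f) = 1/(f + f*(2*f)) = 1/(f + 2*f²))
(V(14) + 175)*L(-6) = (1/(14*(1 + 2*14)) + 175)*(-15 + (-6)² + 12*(-6)) = (1/(14*(1 + 28)) + 175)*(-15 + 36 - 72) = ((1/14)/29 + 175)*(-51) = ((1/14)*(1/29) + 175)*(-51) = (1/406 + 175)*(-51) = (71051/406)*(-51) = -3623601/406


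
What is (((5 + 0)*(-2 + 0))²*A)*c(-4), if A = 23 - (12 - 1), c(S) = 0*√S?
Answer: 0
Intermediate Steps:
c(S) = 0
A = 12 (A = 23 - 1*11 = 23 - 11 = 12)
(((5 + 0)*(-2 + 0))²*A)*c(-4) = (((5 + 0)*(-2 + 0))²*12)*0 = ((5*(-2))²*12)*0 = ((-10)²*12)*0 = (100*12)*0 = 1200*0 = 0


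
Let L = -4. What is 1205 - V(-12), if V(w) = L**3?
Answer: 1269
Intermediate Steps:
V(w) = -64 (V(w) = (-4)**3 = -64)
1205 - V(-12) = 1205 - 1*(-64) = 1205 + 64 = 1269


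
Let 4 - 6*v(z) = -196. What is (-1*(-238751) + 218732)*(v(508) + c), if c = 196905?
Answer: 270287818645/3 ≈ 9.0096e+10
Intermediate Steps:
v(z) = 100/3 (v(z) = 2/3 - 1/6*(-196) = 2/3 + 98/3 = 100/3)
(-1*(-238751) + 218732)*(v(508) + c) = (-1*(-238751) + 218732)*(100/3 + 196905) = (238751 + 218732)*(590815/3) = 457483*(590815/3) = 270287818645/3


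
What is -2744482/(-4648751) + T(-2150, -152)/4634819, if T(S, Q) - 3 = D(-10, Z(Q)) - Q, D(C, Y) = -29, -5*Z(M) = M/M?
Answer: 1817251865912/3078017065867 ≈ 0.59040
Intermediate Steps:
Z(M) = -1/5 (Z(M) = -M/(5*M) = -1/5*1 = -1/5)
T(S, Q) = -26 - Q (T(S, Q) = 3 + (-29 - Q) = -26 - Q)
-2744482/(-4648751) + T(-2150, -152)/4634819 = -2744482/(-4648751) + (-26 - 1*(-152))/4634819 = -2744482*(-1/4648751) + (-26 + 152)*(1/4634819) = 2744482/4648751 + 126*(1/4634819) = 2744482/4648751 + 18/662117 = 1817251865912/3078017065867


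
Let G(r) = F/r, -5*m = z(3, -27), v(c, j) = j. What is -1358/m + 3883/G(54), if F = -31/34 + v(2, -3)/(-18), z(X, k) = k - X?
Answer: -16053574/57 ≈ -2.8164e+5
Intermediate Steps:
F = -38/51 (F = -31/34 - 3/(-18) = -31*1/34 - 3*(-1/18) = -31/34 + ⅙ = -38/51 ≈ -0.74510)
m = 6 (m = -(-27 - 1*3)/5 = -(-27 - 3)/5 = -⅕*(-30) = 6)
G(r) = -38/(51*r)
-1358/m + 3883/G(54) = -1358/6 + 3883/((-38/51/54)) = -1358*⅙ + 3883/((-38/51*1/54)) = -679/3 + 3883/(-19/1377) = -679/3 + 3883*(-1377/19) = -679/3 - 5346891/19 = -16053574/57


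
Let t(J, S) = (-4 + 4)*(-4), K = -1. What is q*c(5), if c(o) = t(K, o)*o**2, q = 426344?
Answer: 0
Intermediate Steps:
t(J, S) = 0 (t(J, S) = 0*(-4) = 0)
c(o) = 0 (c(o) = 0*o**2 = 0)
q*c(5) = 426344*0 = 0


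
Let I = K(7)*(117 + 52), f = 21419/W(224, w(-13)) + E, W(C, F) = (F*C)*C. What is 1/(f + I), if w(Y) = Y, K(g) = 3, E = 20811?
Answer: 652288/13905454165 ≈ 4.6909e-5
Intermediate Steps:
W(C, F) = F*C**2 (W(C, F) = (C*F)*C = F*C**2)
f = 13574744149/652288 (f = 21419/((-13*224**2)) + 20811 = 21419/((-13*50176)) + 20811 = 21419/(-652288) + 20811 = 21419*(-1/652288) + 20811 = -21419/652288 + 20811 = 13574744149/652288 ≈ 20811.)
I = 507 (I = 3*(117 + 52) = 3*169 = 507)
1/(f + I) = 1/(13574744149/652288 + 507) = 1/(13905454165/652288) = 652288/13905454165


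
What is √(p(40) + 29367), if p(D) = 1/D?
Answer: √11746810/20 ≈ 171.37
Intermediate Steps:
√(p(40) + 29367) = √(1/40 + 29367) = √(1174681/40) = √11746810/20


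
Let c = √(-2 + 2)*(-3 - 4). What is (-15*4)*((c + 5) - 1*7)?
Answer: 120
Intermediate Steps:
c = 0 (c = √0*(-7) = 0*(-7) = 0)
(-15*4)*((c + 5) - 1*7) = (-15*4)*((0 + 5) - 1*7) = -60*(5 - 7) = -60*(-2) = 120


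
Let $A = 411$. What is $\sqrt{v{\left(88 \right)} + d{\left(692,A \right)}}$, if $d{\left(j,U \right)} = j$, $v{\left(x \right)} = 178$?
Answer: $\sqrt{870} \approx 29.496$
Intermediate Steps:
$\sqrt{v{\left(88 \right)} + d{\left(692,A \right)}} = \sqrt{178 + 692} = \sqrt{870}$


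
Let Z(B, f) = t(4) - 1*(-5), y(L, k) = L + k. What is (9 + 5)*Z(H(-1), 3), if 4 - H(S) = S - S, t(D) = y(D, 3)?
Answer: 168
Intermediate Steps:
t(D) = 3 + D (t(D) = D + 3 = 3 + D)
H(S) = 4 (H(S) = 4 - (S - S) = 4 - 1*0 = 4 + 0 = 4)
Z(B, f) = 12 (Z(B, f) = (3 + 4) - 1*(-5) = 7 + 5 = 12)
(9 + 5)*Z(H(-1), 3) = (9 + 5)*12 = 14*12 = 168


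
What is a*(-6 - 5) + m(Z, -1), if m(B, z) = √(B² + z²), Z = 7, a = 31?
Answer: -341 + 5*√2 ≈ -333.93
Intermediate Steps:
a*(-6 - 5) + m(Z, -1) = 31*(-6 - 5) + √(7² + (-1)²) = 31*(-11) + √(49 + 1) = -341 + √50 = -341 + 5*√2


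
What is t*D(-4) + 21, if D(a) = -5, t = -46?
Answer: 251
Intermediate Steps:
t*D(-4) + 21 = -46*(-5) + 21 = 230 + 21 = 251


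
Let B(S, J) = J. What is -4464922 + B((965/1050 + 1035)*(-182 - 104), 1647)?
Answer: -4463275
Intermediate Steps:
-4464922 + B((965/1050 + 1035)*(-182 - 104), 1647) = -4464922 + 1647 = -4463275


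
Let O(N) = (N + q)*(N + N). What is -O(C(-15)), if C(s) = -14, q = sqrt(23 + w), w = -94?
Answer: -392 + 28*I*sqrt(71) ≈ -392.0 + 235.93*I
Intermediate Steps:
q = I*sqrt(71) (q = sqrt(23 - 94) = sqrt(-71) = I*sqrt(71) ≈ 8.4261*I)
O(N) = 2*N*(N + I*sqrt(71)) (O(N) = (N + I*sqrt(71))*(N + N) = (N + I*sqrt(71))*(2*N) = 2*N*(N + I*sqrt(71)))
-O(C(-15)) = -2*(-14)*(-14 + I*sqrt(71)) = -(392 - 28*I*sqrt(71)) = -392 + 28*I*sqrt(71)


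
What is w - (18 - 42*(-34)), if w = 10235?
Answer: 8789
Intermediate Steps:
w - (18 - 42*(-34)) = 10235 - (18 - 42*(-34)) = 10235 - (18 + 1428) = 10235 - 1*1446 = 10235 - 1446 = 8789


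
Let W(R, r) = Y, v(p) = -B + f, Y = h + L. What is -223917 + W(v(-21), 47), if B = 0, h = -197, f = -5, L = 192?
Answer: -223922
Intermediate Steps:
Y = -5 (Y = -197 + 192 = -5)
v(p) = -5 (v(p) = -1*0 - 5 = 0 - 5 = -5)
W(R, r) = -5
-223917 + W(v(-21), 47) = -223917 - 5 = -223922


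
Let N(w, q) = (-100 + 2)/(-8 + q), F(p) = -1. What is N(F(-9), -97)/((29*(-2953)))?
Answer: -14/1284555 ≈ -1.0899e-5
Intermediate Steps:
N(w, q) = -98/(-8 + q)
N(F(-9), -97)/((29*(-2953))) = (-98/(-8 - 97))/((29*(-2953))) = -98/(-105)/(-85637) = -98*(-1/105)*(-1/85637) = (14/15)*(-1/85637) = -14/1284555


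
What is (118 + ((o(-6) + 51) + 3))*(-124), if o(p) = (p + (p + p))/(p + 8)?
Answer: -20212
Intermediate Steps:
o(p) = 3*p/(8 + p) (o(p) = (p + 2*p)/(8 + p) = (3*p)/(8 + p) = 3*p/(8 + p))
(118 + ((o(-6) + 51) + 3))*(-124) = (118 + ((3*(-6)/(8 - 6) + 51) + 3))*(-124) = (118 + ((3*(-6)/2 + 51) + 3))*(-124) = (118 + ((3*(-6)*(1/2) + 51) + 3))*(-124) = (118 + ((-9 + 51) + 3))*(-124) = (118 + (42 + 3))*(-124) = (118 + 45)*(-124) = 163*(-124) = -20212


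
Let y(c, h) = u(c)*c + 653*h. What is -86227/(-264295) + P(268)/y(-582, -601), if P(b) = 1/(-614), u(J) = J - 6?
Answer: 2659716744881/8152316179810 ≈ 0.32625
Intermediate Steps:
u(J) = -6 + J
y(c, h) = 653*h + c*(-6 + c) (y(c, h) = (-6 + c)*c + 653*h = c*(-6 + c) + 653*h = 653*h + c*(-6 + c))
P(b) = -1/614
-86227/(-264295) + P(268)/y(-582, -601) = -86227/(-264295) - 1/(614*(653*(-601) - 582*(-6 - 582))) = -86227*(-1/264295) - 1/(614*(-392453 - 582*(-588))) = 86227/264295 - 1/(614*(-392453 + 342216)) = 86227/264295 - 1/614/(-50237) = 86227/264295 - 1/614*(-1/50237) = 86227/264295 + 1/30845518 = 2659716744881/8152316179810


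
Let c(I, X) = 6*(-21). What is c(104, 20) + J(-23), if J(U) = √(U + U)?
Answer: -126 + I*√46 ≈ -126.0 + 6.7823*I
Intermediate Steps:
c(I, X) = -126
J(U) = √2*√U (J(U) = √(2*U) = √2*√U)
c(104, 20) + J(-23) = -126 + √2*√(-23) = -126 + √2*(I*√23) = -126 + I*√46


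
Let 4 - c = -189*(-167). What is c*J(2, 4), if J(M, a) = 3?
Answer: -94677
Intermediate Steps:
c = -31559 (c = 4 - (-189)*(-167) = 4 - 1*31563 = 4 - 31563 = -31559)
c*J(2, 4) = -31559*3 = -94677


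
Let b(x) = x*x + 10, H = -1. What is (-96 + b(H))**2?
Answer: 7225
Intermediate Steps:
b(x) = 10 + x**2 (b(x) = x**2 + 10 = 10 + x**2)
(-96 + b(H))**2 = (-96 + (10 + (-1)**2))**2 = (-96 + (10 + 1))**2 = (-96 + 11)**2 = (-85)**2 = 7225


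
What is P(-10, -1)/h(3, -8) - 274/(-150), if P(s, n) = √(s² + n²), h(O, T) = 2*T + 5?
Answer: 137/75 - √101/11 ≈ 0.91304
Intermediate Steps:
h(O, T) = 5 + 2*T
P(s, n) = √(n² + s²)
P(-10, -1)/h(3, -8) - 274/(-150) = √((-1)² + (-10)²)/(5 + 2*(-8)) - 274/(-150) = √(1 + 100)/(5 - 16) - 274*(-1/150) = √101/(-11) + 137/75 = √101*(-1/11) + 137/75 = -√101/11 + 137/75 = 137/75 - √101/11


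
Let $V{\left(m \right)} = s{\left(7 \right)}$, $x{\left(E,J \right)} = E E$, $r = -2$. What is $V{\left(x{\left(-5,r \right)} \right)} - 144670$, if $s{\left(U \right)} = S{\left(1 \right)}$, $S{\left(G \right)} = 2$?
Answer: $-144668$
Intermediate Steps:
$s{\left(U \right)} = 2$
$x{\left(E,J \right)} = E^{2}$
$V{\left(m \right)} = 2$
$V{\left(x{\left(-5,r \right)} \right)} - 144670 = 2 - 144670 = -144668$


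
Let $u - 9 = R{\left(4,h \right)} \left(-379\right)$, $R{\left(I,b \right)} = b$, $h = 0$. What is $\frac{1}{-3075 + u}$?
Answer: $- \frac{1}{3066} \approx -0.00032616$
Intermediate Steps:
$u = 9$ ($u = 9 + 0 \left(-379\right) = 9 + 0 = 9$)
$\frac{1}{-3075 + u} = \frac{1}{-3075 + 9} = \frac{1}{-3066} = - \frac{1}{3066}$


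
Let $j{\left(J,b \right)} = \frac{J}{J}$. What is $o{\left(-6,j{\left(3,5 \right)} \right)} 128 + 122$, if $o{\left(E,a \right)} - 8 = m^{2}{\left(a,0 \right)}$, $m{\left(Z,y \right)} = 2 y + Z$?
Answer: $1274$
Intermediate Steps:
$j{\left(J,b \right)} = 1$
$m{\left(Z,y \right)} = Z + 2 y$
$o{\left(E,a \right)} = 8 + a^{2}$ ($o{\left(E,a \right)} = 8 + \left(a + 2 \cdot 0\right)^{2} = 8 + \left(a + 0\right)^{2} = 8 + a^{2}$)
$o{\left(-6,j{\left(3,5 \right)} \right)} 128 + 122 = \left(8 + 1^{2}\right) 128 + 122 = \left(8 + 1\right) 128 + 122 = 9 \cdot 128 + 122 = 1152 + 122 = 1274$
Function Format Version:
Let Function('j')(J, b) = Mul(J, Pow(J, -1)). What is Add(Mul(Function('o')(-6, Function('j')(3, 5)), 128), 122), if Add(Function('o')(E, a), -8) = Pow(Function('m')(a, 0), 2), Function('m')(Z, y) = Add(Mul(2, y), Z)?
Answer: 1274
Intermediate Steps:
Function('j')(J, b) = 1
Function('m')(Z, y) = Add(Z, Mul(2, y))
Function('o')(E, a) = Add(8, Pow(a, 2)) (Function('o')(E, a) = Add(8, Pow(Add(a, Mul(2, 0)), 2)) = Add(8, Pow(Add(a, 0), 2)) = Add(8, Pow(a, 2)))
Add(Mul(Function('o')(-6, Function('j')(3, 5)), 128), 122) = Add(Mul(Add(8, Pow(1, 2)), 128), 122) = Add(Mul(Add(8, 1), 128), 122) = Add(Mul(9, 128), 122) = Add(1152, 122) = 1274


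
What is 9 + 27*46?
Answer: 1251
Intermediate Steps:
9 + 27*46 = 9 + 1242 = 1251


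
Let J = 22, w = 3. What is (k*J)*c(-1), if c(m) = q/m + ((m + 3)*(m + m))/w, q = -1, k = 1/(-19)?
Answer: 22/57 ≈ 0.38596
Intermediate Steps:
k = -1/19 ≈ -0.052632
c(m) = -1/m + 2*m*(3 + m)/3 (c(m) = -1/m + ((m + 3)*(m + m))/3 = -1/m + ((3 + m)*(2*m))*(⅓) = -1/m + (2*m*(3 + m))*(⅓) = -1/m + 2*m*(3 + m)/3)
(k*J)*c(-1) = (-1/19*22)*((⅓)*(-3 + 2*(-1)²*(3 - 1))/(-1)) = -22*(-1)*(-3 + 2*1*2)/57 = -22*(-1)*(-3 + 4)/57 = -22*(-1)/57 = -22/19*(-⅓) = 22/57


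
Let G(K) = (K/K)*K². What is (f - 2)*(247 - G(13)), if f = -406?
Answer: -31824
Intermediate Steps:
G(K) = K² (G(K) = 1*K² = K²)
(f - 2)*(247 - G(13)) = (-406 - 2)*(247 - 1*13²) = -408*(247 - 1*169) = -408*(247 - 169) = -408*78 = -31824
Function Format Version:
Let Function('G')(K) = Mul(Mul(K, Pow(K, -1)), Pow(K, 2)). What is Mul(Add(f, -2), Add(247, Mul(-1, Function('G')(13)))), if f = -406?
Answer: -31824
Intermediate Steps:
Function('G')(K) = Pow(K, 2) (Function('G')(K) = Mul(1, Pow(K, 2)) = Pow(K, 2))
Mul(Add(f, -2), Add(247, Mul(-1, Function('G')(13)))) = Mul(Add(-406, -2), Add(247, Mul(-1, Pow(13, 2)))) = Mul(-408, Add(247, Mul(-1, 169))) = Mul(-408, Add(247, -169)) = Mul(-408, 78) = -31824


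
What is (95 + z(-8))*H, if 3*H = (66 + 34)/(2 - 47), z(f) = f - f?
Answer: -1900/27 ≈ -70.370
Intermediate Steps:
z(f) = 0
H = -20/27 (H = ((66 + 34)/(2 - 47))/3 = (100/(-45))/3 = (100*(-1/45))/3 = (1/3)*(-20/9) = -20/27 ≈ -0.74074)
(95 + z(-8))*H = (95 + 0)*(-20/27) = 95*(-20/27) = -1900/27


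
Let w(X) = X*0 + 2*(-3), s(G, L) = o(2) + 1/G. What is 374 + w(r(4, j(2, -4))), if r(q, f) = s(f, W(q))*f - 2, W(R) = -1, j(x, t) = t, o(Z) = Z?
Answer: 368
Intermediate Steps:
s(G, L) = 2 + 1/G
r(q, f) = -2 + f*(2 + 1/f) (r(q, f) = (2 + 1/f)*f - 2 = f*(2 + 1/f) - 2 = -2 + f*(2 + 1/f))
w(X) = -6 (w(X) = 0 - 6 = -6)
374 + w(r(4, j(2, -4))) = 374 - 6 = 368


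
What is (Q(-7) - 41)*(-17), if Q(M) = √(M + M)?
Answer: 697 - 17*I*√14 ≈ 697.0 - 63.608*I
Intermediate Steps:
Q(M) = √2*√M (Q(M) = √(2*M) = √2*√M)
(Q(-7) - 41)*(-17) = (√2*√(-7) - 41)*(-17) = (√2*(I*√7) - 41)*(-17) = (I*√14 - 41)*(-17) = (-41 + I*√14)*(-17) = 697 - 17*I*√14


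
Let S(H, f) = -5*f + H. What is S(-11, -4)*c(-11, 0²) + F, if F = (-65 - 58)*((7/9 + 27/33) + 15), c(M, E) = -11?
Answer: -70630/33 ≈ -2140.3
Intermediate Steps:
S(H, f) = H - 5*f
F = -67363/33 (F = -123*((7*(⅑) + 27*(1/33)) + 15) = -123*((7/9 + 9/11) + 15) = -123*(158/99 + 15) = -123*1643/99 = -67363/33 ≈ -2041.3)
S(-11, -4)*c(-11, 0²) + F = (-11 - 5*(-4))*(-11) - 67363/33 = (-11 + 20)*(-11) - 67363/33 = 9*(-11) - 67363/33 = -99 - 67363/33 = -70630/33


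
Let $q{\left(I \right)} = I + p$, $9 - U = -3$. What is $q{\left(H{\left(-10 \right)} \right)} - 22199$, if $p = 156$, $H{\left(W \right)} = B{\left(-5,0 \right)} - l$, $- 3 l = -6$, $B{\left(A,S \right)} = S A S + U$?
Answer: $-22033$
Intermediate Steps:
$U = 12$ ($U = 9 - -3 = 9 + 3 = 12$)
$B{\left(A,S \right)} = 12 + A S^{2}$ ($B{\left(A,S \right)} = S A S + 12 = A S S + 12 = A S^{2} + 12 = 12 + A S^{2}$)
$l = 2$ ($l = \left(- \frac{1}{3}\right) \left(-6\right) = 2$)
$H{\left(W \right)} = 10$ ($H{\left(W \right)} = \left(12 - 5 \cdot 0^{2}\right) - 2 = \left(12 - 0\right) - 2 = \left(12 + 0\right) - 2 = 12 - 2 = 10$)
$q{\left(I \right)} = 156 + I$ ($q{\left(I \right)} = I + 156 = 156 + I$)
$q{\left(H{\left(-10 \right)} \right)} - 22199 = \left(156 + 10\right) - 22199 = 166 - 22199 = -22033$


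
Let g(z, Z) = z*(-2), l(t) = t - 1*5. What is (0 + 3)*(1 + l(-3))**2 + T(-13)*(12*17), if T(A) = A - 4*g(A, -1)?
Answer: -23721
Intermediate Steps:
l(t) = -5 + t (l(t) = t - 5 = -5 + t)
g(z, Z) = -2*z
T(A) = 9*A (T(A) = A - (-8)*A = A + 8*A = 9*A)
(0 + 3)*(1 + l(-3))**2 + T(-13)*(12*17) = (0 + 3)*(1 + (-5 - 3))**2 + (9*(-13))*(12*17) = 3*(1 - 8)**2 - 117*204 = 3*(-7)**2 - 23868 = 3*49 - 23868 = 147 - 23868 = -23721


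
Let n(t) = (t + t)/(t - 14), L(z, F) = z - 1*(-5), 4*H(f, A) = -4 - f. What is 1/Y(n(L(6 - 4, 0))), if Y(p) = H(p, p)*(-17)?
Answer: 2/17 ≈ 0.11765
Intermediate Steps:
H(f, A) = -1 - f/4 (H(f, A) = (-4 - f)/4 = -1 - f/4)
L(z, F) = 5 + z (L(z, F) = z + 5 = 5 + z)
n(t) = 2*t/(-14 + t) (n(t) = (2*t)/(-14 + t) = 2*t/(-14 + t))
Y(p) = 17 + 17*p/4 (Y(p) = (-1 - p/4)*(-17) = 17 + 17*p/4)
1/Y(n(L(6 - 4, 0))) = 1/(17 + 17*(2*(5 + (6 - 4))/(-14 + (5 + (6 - 4))))/4) = 1/(17 + 17*(2*(5 + 2)/(-14 + (5 + 2)))/4) = 1/(17 + 17*(2*7/(-14 + 7))/4) = 1/(17 + 17*(2*7/(-7))/4) = 1/(17 + 17*(2*7*(-1/7))/4) = 1/(17 + (17/4)*(-2)) = 1/(17 - 17/2) = 1/(17/2) = 2/17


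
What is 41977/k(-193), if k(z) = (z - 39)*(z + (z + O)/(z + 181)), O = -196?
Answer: 125931/111766 ≈ 1.1267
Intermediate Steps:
k(z) = (-39 + z)*(z + (-196 + z)/(181 + z)) (k(z) = (z - 39)*(z + (z - 196)/(z + 181)) = (-39 + z)*(z + (-196 + z)/(181 + z)))
41977/k(-193) = 41977/(((7644 + (-193)**3 - 7294*(-193) + 143*(-193)**2)/(181 - 193))) = 41977/(((7644 - 7189057 + 1407742 + 143*37249)/(-12))) = 41977/((-(7644 - 7189057 + 1407742 + 5326607)/12)) = 41977/((-1/12*(-447064))) = 41977/(111766/3) = 41977*(3/111766) = 125931/111766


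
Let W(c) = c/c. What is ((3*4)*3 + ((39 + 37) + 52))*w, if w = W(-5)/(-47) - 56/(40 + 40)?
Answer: -27798/235 ≈ -118.29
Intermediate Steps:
W(c) = 1
w = -339/470 (w = 1/(-47) - 56/(40 + 40) = 1*(-1/47) - 56/80 = -1/47 - 56*1/80 = -1/47 - 7/10 = -339/470 ≈ -0.72128)
((3*4)*3 + ((39 + 37) + 52))*w = ((3*4)*3 + ((39 + 37) + 52))*(-339/470) = (12*3 + (76 + 52))*(-339/470) = (36 + 128)*(-339/470) = 164*(-339/470) = -27798/235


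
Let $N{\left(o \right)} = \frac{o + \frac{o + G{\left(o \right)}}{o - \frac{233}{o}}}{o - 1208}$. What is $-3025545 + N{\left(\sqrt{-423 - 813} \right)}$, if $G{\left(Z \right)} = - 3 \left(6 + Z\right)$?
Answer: $\frac{2 \left(- 1342246732092 i - 2222262059 \sqrt{309}\right)}{1469 \left(\sqrt{309} + 604 i\right)} \approx -3.0255 \cdot 10^{6} - 0.029388 i$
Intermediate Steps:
$G{\left(Z \right)} = -18 - 3 Z$
$N{\left(o \right)} = \frac{o + \frac{-18 - 2 o}{o - \frac{233}{o}}}{-1208 + o}$ ($N{\left(o \right)} = \frac{o + \frac{o - \left(18 + 3 o\right)}{o - \frac{233}{o}}}{o - 1208} = \frac{o + \frac{-18 - 2 o}{o - \frac{233}{o}}}{-1208 + o}$)
$-3025545 + N{\left(\sqrt{-423 - 813} \right)} = -3025545 + \frac{\sqrt{-423 - 813} \left(-251 + \left(\sqrt{-423 - 813}\right)^{2} - 2 \sqrt{-423 - 813}\right)}{281464 + \left(\sqrt{-423 - 813}\right)^{3} - 1208 \left(\sqrt{-423 - 813}\right)^{2} - 233 \sqrt{-423 - 813}} = -3025545 + \frac{\sqrt{-1236} \left(-251 + \left(\sqrt{-1236}\right)^{2} - 2 \sqrt{-1236}\right)}{281464 + \left(\sqrt{-1236}\right)^{3} - 1208 \left(\sqrt{-1236}\right)^{2} - 233 \sqrt{-1236}} = -3025545 + \frac{2 i \sqrt{309} \left(-251 + \left(2 i \sqrt{309}\right)^{2} - 2 \cdot 2 i \sqrt{309}\right)}{281464 + \left(2 i \sqrt{309}\right)^{3} - 1208 \left(2 i \sqrt{309}\right)^{2} - 233 \cdot 2 i \sqrt{309}} = -3025545 + \frac{2 i \sqrt{309} \left(-251 - 1236 - 4 i \sqrt{309}\right)}{281464 - 2472 i \sqrt{309} - -1493088 - 466 i \sqrt{309}} = -3025545 + \frac{2 i \sqrt{309} \left(-1487 - 4 i \sqrt{309}\right)}{281464 - 2472 i \sqrt{309} + 1493088 - 466 i \sqrt{309}} = -3025545 + \frac{2 i \sqrt{309} \left(-1487 - 4 i \sqrt{309}\right)}{1774552 - 2938 i \sqrt{309}}$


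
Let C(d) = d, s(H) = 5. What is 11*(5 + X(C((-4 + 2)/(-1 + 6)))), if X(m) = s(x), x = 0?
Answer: 110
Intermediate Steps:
X(m) = 5
11*(5 + X(C((-4 + 2)/(-1 + 6)))) = 11*(5 + 5) = 11*10 = 110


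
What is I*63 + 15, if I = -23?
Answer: -1434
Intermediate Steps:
I*63 + 15 = -23*63 + 15 = -1449 + 15 = -1434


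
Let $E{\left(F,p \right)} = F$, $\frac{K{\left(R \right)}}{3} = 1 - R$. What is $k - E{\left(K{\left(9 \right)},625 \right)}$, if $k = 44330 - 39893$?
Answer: $4461$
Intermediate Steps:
$K{\left(R \right)} = 3 - 3 R$ ($K{\left(R \right)} = 3 \left(1 - R\right) = 3 - 3 R$)
$k = 4437$
$k - E{\left(K{\left(9 \right)},625 \right)} = 4437 - \left(3 - 27\right) = 4437 - -24 = 4437 + 24 = 4461$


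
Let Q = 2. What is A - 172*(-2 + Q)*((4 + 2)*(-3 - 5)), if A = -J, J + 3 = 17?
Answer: -14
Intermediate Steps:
J = 14 (J = -3 + 17 = 14)
A = -14 (A = -1*14 = -14)
A - 172*(-2 + Q)*((4 + 2)*(-3 - 5)) = -14 - 172*(-2 + 2)*((4 + 2)*(-3 - 5)) = -14 - 172*0*(6*(-8)) = -14 - 172*0*(-48) = -14 - 172*0 = -14 - 43*0 = -14 + 0 = -14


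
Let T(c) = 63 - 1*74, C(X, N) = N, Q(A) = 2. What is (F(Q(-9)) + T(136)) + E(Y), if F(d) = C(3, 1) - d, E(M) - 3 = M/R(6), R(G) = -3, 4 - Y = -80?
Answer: -37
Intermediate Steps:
Y = 84 (Y = 4 - 1*(-80) = 4 + 80 = 84)
E(M) = 3 - M/3 (E(M) = 3 + M/(-3) = 3 + M*(-1/3) = 3 - M/3)
T(c) = -11 (T(c) = 63 - 74 = -11)
F(d) = 1 - d
(F(Q(-9)) + T(136)) + E(Y) = ((1 - 1*2) - 11) + (3 - 1/3*84) = ((1 - 2) - 11) + (3 - 28) = (-1 - 11) - 25 = -12 - 25 = -37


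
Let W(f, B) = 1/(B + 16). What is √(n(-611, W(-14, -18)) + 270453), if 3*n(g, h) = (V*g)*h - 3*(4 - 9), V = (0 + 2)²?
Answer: 2*√609447/3 ≈ 520.45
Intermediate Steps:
W(f, B) = 1/(16 + B)
V = 4 (V = 2² = 4)
n(g, h) = 5 + 4*g*h/3 (n(g, h) = ((4*g)*h - 3*(4 - 9))/3 = (4*g*h - 3*(-5))/3 = (4*g*h + 15)/3 = (15 + 4*g*h)/3 = 5 + 4*g*h/3)
√(n(-611, W(-14, -18)) + 270453) = √((5 + (4/3)*(-611)/(16 - 18)) + 270453) = √((5 + (4/3)*(-611)/(-2)) + 270453) = √((5 + (4/3)*(-611)*(-½)) + 270453) = √((5 + 1222/3) + 270453) = √(1237/3 + 270453) = √(812596/3) = 2*√609447/3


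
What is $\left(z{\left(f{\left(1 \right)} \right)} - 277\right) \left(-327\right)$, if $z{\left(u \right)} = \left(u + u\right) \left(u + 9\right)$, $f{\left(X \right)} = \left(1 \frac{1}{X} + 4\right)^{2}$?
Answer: $-465321$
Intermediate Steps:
$f{\left(X \right)} = \left(4 + \frac{1}{X}\right)^{2}$ ($f{\left(X \right)} = \left(\frac{1}{X} + 4\right)^{2} = \left(4 + \frac{1}{X}\right)^{2}$)
$z{\left(u \right)} = 2 u \left(9 + u\right)$
$\left(z{\left(f{\left(1 \right)} \right)} - 277\right) \left(-327\right) = \left(2 \cdot 1^{-2} \left(1 + 4 \cdot 1\right)^{2} \left(9 + 1^{-2} \left(1 + 4 \cdot 1\right)^{2}\right) - 277\right) \left(-327\right) = \left(2 \cdot 1 \left(1 + 4\right)^{2} \left(9 + 1 \left(1 + 4\right)^{2}\right) - 277\right) \left(-327\right) = \left(2 \cdot 1 \cdot 5^{2} \left(9 + 1 \cdot 5^{2}\right) - 277\right) \left(-327\right) = \left(2 \cdot 1 \cdot 25 \left(9 + 1 \cdot 25\right) - 277\right) \left(-327\right) = \left(2 \cdot 25 \left(9 + 25\right) - 277\right) \left(-327\right) = \left(2 \cdot 25 \cdot 34 - 277\right) \left(-327\right) = \left(1700 - 277\right) \left(-327\right) = 1423 \left(-327\right) = -465321$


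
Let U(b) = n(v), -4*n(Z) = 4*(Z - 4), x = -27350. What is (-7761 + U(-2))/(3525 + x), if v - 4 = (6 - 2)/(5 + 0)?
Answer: 38809/119125 ≈ 0.32578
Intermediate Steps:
v = 24/5 (v = 4 + (6 - 2)/(5 + 0) = 4 + 4/5 = 24/5 ≈ 4.8000)
n(Z) = 4 - Z (n(Z) = -(Z - 4) = -(-4 + Z) = -(-16 + 4*Z)/4 = 4 - Z)
U(b) = -4/5 (U(b) = 4 - 1*24/5 = 4 - 24/5 = -4/5)
(-7761 + U(-2))/(3525 + x) = (-7761 - 4/5)/(3525 - 27350) = -38809/5/(-23825) = -38809/5*(-1/23825) = 38809/119125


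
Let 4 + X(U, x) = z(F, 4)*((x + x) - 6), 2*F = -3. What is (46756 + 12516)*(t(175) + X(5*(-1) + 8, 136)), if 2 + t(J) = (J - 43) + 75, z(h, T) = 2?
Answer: 43446376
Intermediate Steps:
F = -3/2 (F = (1/2)*(-3) = -3/2 ≈ -1.5000)
X(U, x) = -16 + 4*x (X(U, x) = -4 + 2*((x + x) - 6) = -4 + 2*(2*x - 6) = -4 + 2*(-6 + 2*x) = -4 + (-12 + 4*x) = -16 + 4*x)
t(J) = 30 + J (t(J) = -2 + ((J - 43) + 75) = -2 + ((-43 + J) + 75) = -2 + (32 + J) = 30 + J)
(46756 + 12516)*(t(175) + X(5*(-1) + 8, 136)) = (46756 + 12516)*((30 + 175) + (-16 + 4*136)) = 59272*(205 + (-16 + 544)) = 59272*(205 + 528) = 59272*733 = 43446376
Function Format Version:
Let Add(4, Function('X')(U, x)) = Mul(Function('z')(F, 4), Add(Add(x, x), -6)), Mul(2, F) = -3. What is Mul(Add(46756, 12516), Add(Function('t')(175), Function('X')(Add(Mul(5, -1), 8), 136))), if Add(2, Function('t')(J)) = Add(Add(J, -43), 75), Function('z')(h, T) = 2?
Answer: 43446376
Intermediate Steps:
F = Rational(-3, 2) (F = Mul(Rational(1, 2), -3) = Rational(-3, 2) ≈ -1.5000)
Function('X')(U, x) = Add(-16, Mul(4, x)) (Function('X')(U, x) = Add(-4, Mul(2, Add(Add(x, x), -6))) = Add(-4, Mul(2, Add(Mul(2, x), -6))) = Add(-4, Mul(2, Add(-6, Mul(2, x)))) = Add(-4, Add(-12, Mul(4, x))) = Add(-16, Mul(4, x)))
Function('t')(J) = Add(30, J) (Function('t')(J) = Add(-2, Add(Add(J, -43), 75)) = Add(-2, Add(Add(-43, J), 75)) = Add(-2, Add(32, J)) = Add(30, J))
Mul(Add(46756, 12516), Add(Function('t')(175), Function('X')(Add(Mul(5, -1), 8), 136))) = Mul(Add(46756, 12516), Add(Add(30, 175), Add(-16, Mul(4, 136)))) = Mul(59272, Add(205, Add(-16, 544))) = Mul(59272, Add(205, 528)) = Mul(59272, 733) = 43446376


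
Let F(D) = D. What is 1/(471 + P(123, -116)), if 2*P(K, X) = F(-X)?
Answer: 1/529 ≈ 0.0018904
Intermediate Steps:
P(K, X) = -X/2 (P(K, X) = (-X)/2 = -X/2)
1/(471 + P(123, -116)) = 1/(471 - ½*(-116)) = 1/(471 + 58) = 1/529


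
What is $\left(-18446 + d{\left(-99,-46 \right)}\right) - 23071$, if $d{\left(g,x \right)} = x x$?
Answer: $-39401$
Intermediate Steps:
$d{\left(g,x \right)} = x^{2}$
$\left(-18446 + d{\left(-99,-46 \right)}\right) - 23071 = \left(-18446 + \left(-46\right)^{2}\right) - 23071 = \left(-18446 + 2116\right) - 23071 = -16330 - 23071 = -39401$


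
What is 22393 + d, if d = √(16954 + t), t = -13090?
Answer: 22393 + 2*√966 ≈ 22455.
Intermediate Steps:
d = 2*√966 (d = √(16954 - 13090) = √3864 = 2*√966 ≈ 62.161)
22393 + d = 22393 + 2*√966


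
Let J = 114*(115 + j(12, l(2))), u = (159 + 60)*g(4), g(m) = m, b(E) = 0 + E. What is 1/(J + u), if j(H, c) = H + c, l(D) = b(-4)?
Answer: 1/14898 ≈ 6.7123e-5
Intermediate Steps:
b(E) = E
l(D) = -4
u = 876 (u = (159 + 60)*4 = 219*4 = 876)
J = 14022 (J = 114*(115 + (12 - 4)) = 114*(115 + 8) = 114*123 = 14022)
1/(J + u) = 1/(14022 + 876) = 1/14898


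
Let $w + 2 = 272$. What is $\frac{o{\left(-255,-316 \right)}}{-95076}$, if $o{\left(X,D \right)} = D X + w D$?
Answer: $\frac{395}{7923} \approx 0.049855$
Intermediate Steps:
$w = 270$ ($w = -2 + 272 = 270$)
$o{\left(X,D \right)} = 270 D + D X$ ($o{\left(X,D \right)} = D X + 270 D = 270 D + D X$)
$\frac{o{\left(-255,-316 \right)}}{-95076} = \frac{\left(-316\right) \left(270 - 255\right)}{-95076} = \left(-316\right) 15 \left(- \frac{1}{95076}\right) = \left(-4740\right) \left(- \frac{1}{95076}\right) = \frac{395}{7923}$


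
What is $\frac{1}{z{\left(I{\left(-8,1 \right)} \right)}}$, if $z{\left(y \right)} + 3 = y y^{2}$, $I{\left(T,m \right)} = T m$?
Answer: $- \frac{1}{515} \approx -0.0019417$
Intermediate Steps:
$z{\left(y \right)} = -3 + y^{3}$ ($z{\left(y \right)} = -3 + y y^{2} = -3 + y^{3}$)
$\frac{1}{z{\left(I{\left(-8,1 \right)} \right)}} = \frac{1}{-3 + \left(\left(-8\right) 1\right)^{3}} = \frac{1}{-3 + \left(-8\right)^{3}} = \frac{1}{-3 - 512} = \frac{1}{-515} = - \frac{1}{515}$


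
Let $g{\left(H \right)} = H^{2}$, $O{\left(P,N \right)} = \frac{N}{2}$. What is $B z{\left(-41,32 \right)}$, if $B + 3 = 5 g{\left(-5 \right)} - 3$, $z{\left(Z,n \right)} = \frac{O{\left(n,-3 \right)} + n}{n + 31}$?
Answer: $\frac{1037}{18} \approx 57.611$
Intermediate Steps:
$O{\left(P,N \right)} = \frac{N}{2}$ ($O{\left(P,N \right)} = N \frac{1}{2} = \frac{N}{2}$)
$z{\left(Z,n \right)} = \frac{- \frac{3}{2} + n}{31 + n}$ ($z{\left(Z,n \right)} = \frac{\frac{1}{2} \left(-3\right) + n}{n + 31} = \frac{- \frac{3}{2} + n}{31 + n}$)
$B = 119$ ($B = -3 - \left(3 - 5 \left(-5\right)^{2}\right) = -3 + \left(5 \cdot 25 - 3\right) = -3 + \left(125 - 3\right) = -3 + 122 = 119$)
$B z{\left(-41,32 \right)} = 119 \frac{- \frac{3}{2} + 32}{31 + 32} = 119 \cdot \frac{1}{63} \cdot \frac{61}{2} = 119 \cdot \frac{61}{126} = \frac{1037}{18}$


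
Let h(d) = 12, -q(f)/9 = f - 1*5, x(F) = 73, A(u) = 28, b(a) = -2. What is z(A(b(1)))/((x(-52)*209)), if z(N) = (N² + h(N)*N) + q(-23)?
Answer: 1372/15257 ≈ 0.089926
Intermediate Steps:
q(f) = 45 - 9*f (q(f) = -9*(f - 1*5) = -9*(f - 5) = -9*(-5 + f) = 45 - 9*f)
z(N) = 252 + N² + 12*N (z(N) = (N² + 12*N) + (45 - 9*(-23)) = (N² + 12*N) + (45 + 207) = (N² + 12*N) + 252 = 252 + N² + 12*N)
z(A(b(1)))/((x(-52)*209)) = (252 + 28² + 12*28)/((73*209)) = (252 + 784 + 336)/15257 = 1372*(1/15257) = 1372/15257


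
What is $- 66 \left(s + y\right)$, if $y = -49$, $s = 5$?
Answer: $2904$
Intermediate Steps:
$- 66 \left(s + y\right) = - 66 \left(5 - 49\right) = \left(-66\right) \left(-44\right) = 2904$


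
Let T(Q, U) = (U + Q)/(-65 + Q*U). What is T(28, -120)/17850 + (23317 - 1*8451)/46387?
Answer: 454427880052/1417963614375 ≈ 0.32048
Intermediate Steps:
T(Q, U) = (Q + U)/(-65 + Q*U)
T(28, -120)/17850 + (23317 - 1*8451)/46387 = ((28 - 120)/(-65 + 28*(-120)))/17850 + (23317 - 1*8451)/46387 = (-92/(-65 - 3360))*(1/17850) + (23317 - 8451)*(1/46387) = (-92/(-3425))*(1/17850) + 14866*(1/46387) = -1/3425*(-92)*(1/17850) + 14866/46387 = (92/3425)*(1/17850) + 14866/46387 = 46/30568125 + 14866/46387 = 454427880052/1417963614375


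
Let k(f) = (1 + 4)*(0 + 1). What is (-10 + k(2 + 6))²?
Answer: 25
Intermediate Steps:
k(f) = 5 (k(f) = 5*1 = 5)
(-10 + k(2 + 6))² = (-10 + 5)² = (-5)² = 25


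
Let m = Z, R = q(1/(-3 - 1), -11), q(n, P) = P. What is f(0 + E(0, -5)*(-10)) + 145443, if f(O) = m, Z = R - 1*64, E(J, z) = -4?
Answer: 145368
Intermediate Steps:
R = -11
Z = -75 (Z = -11 - 1*64 = -11 - 64 = -75)
m = -75
f(O) = -75
f(0 + E(0, -5)*(-10)) + 145443 = -75 + 145443 = 145368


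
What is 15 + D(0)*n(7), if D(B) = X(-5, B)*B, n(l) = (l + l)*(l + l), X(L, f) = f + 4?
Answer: 15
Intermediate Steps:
X(L, f) = 4 + f
n(l) = 4*l**2 (n(l) = (2*l)*(2*l) = 4*l**2)
D(B) = B*(4 + B) (D(B) = (4 + B)*B = B*(4 + B))
15 + D(0)*n(7) = 15 + (0*(4 + 0))*(4*7**2) = 15 + (0*4)*(4*49) = 15 + 0*196 = 15 + 0 = 15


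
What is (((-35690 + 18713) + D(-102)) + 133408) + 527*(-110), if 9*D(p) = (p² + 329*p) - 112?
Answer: 502883/9 ≈ 55876.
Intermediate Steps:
D(p) = -112/9 + p²/9 + 329*p/9 (D(p) = ((p² + 329*p) - 112)/9 = (-112 + p² + 329*p)/9 = -112/9 + p²/9 + 329*p/9)
(((-35690 + 18713) + D(-102)) + 133408) + 527*(-110) = (((-35690 + 18713) + (-112/9 + (⅑)*(-102)² + (329/9)*(-102))) + 133408) + 527*(-110) = ((-16977 + (-112/9 + (⅑)*10404 - 11186/3)) + 133408) - 57970 = ((-16977 + (-112/9 + 1156 - 11186/3)) + 133408) - 57970 = ((-16977 - 23266/9) + 133408) - 57970 = (-176059/9 + 133408) - 57970 = 1024613/9 - 57970 = 502883/9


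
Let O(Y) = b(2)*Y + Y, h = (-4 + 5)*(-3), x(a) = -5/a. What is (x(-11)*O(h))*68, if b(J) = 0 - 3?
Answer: 2040/11 ≈ 185.45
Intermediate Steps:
b(J) = -3
h = -3 (h = 1*(-3) = -3)
O(Y) = -2*Y (O(Y) = -3*Y + Y = -2*Y)
(x(-11)*O(h))*68 = ((-5/(-11))*(-2*(-3)))*68 = (-5*(-1/11)*6)*68 = ((5/11)*6)*68 = (30/11)*68 = 2040/11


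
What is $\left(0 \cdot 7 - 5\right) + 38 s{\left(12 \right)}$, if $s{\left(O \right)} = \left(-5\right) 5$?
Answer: $-955$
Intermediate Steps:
$s{\left(O \right)} = -25$
$\left(0 \cdot 7 - 5\right) + 38 s{\left(12 \right)} = \left(0 \cdot 7 - 5\right) + 38 \left(-25\right) = \left(0 - 5\right) - 950 = -5 - 950 = -955$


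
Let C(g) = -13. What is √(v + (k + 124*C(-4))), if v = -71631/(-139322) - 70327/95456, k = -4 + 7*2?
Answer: I*√4427807640387190383986/1662390104 ≈ 40.028*I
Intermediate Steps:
k = 10 (k = -4 + 14 = 10)
v = -1480244779/6649560416 (v = -71631*(-1/139322) - 70327*1/95456 = 71631/139322 - 70327/95456 = -1480244779/6649560416 ≈ -0.22261)
√(v + (k + 124*C(-4))) = √(-1480244779/6649560416 + (10 + 124*(-13))) = √(-1480244779/6649560416 + (10 - 1612)) = √(-1480244779/6649560416 - 1602) = √(-10654076031211/6649560416) = I*√4427807640387190383986/1662390104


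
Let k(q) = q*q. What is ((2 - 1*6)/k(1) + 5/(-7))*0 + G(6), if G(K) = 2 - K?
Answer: -4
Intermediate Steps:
k(q) = q²
((2 - 1*6)/k(1) + 5/(-7))*0 + G(6) = ((2 - 1*6)/(1²) + 5/(-7))*0 + (2 - 1*6) = ((2 - 6)/1 + 5*(-⅐))*0 + (2 - 6) = (-4*1 - 5/7)*0 - 4 = (-4 - 5/7)*0 - 4 = -33/7*0 - 4 = 0 - 4 = -4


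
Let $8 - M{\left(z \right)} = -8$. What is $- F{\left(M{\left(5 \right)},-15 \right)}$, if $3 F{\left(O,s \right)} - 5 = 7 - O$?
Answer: $\frac{4}{3} \approx 1.3333$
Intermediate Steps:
$M{\left(z \right)} = 16$ ($M{\left(z \right)} = 8 - -8 = 8 + 8 = 16$)
$F{\left(O,s \right)} = 4 - \frac{O}{3}$ ($F{\left(O,s \right)} = \frac{5}{3} + \frac{7 - O}{3} = \frac{5}{3} - \left(- \frac{7}{3} + \frac{O}{3}\right) = 4 - \frac{O}{3}$)
$- F{\left(M{\left(5 \right)},-15 \right)} = - (4 - \frac{16}{3}) = \left(-1\right) \left(- \frac{4}{3}\right) = \frac{4}{3}$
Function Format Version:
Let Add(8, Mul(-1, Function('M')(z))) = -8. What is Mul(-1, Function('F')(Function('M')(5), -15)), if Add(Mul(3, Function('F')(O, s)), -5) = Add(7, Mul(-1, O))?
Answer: Rational(4, 3) ≈ 1.3333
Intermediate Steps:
Function('M')(z) = 16 (Function('M')(z) = Add(8, Mul(-1, -8)) = Add(8, 8) = 16)
Function('F')(O, s) = Add(4, Mul(Rational(-1, 3), O)) (Function('F')(O, s) = Add(Rational(5, 3), Mul(Rational(1, 3), Add(7, Mul(-1, O)))) = Add(Rational(5, 3), Add(Rational(7, 3), Mul(Rational(-1, 3), O))) = Add(4, Mul(Rational(-1, 3), O)))
Mul(-1, Function('F')(Function('M')(5), -15)) = Mul(-1, Add(4, Mul(Rational(-1, 3), 16))) = Mul(-1, Add(4, Rational(-16, 3))) = Mul(-1, Rational(-4, 3)) = Rational(4, 3)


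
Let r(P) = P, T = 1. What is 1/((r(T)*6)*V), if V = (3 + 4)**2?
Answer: 1/294 ≈ 0.0034014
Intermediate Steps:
V = 49 (V = 7**2 = 49)
1/((r(T)*6)*V) = 1/((1*6)*49) = 1/(6*49) = 1/294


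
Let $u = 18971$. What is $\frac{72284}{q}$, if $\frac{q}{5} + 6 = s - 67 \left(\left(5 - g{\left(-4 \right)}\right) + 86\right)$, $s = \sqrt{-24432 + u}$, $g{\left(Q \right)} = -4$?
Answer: $- \frac{230260682}{101487755} - \frac{36142 i \sqrt{5461}}{101487755} \approx -2.2689 - 0.026317 i$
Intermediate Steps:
$s = i \sqrt{5461}$ ($s = \sqrt{-24432 + 18971} = \sqrt{-5461} = i \sqrt{5461} \approx 73.899 i$)
$q = -31855 + 5 i \sqrt{5461}$ ($q = -30 + 5 \left(i \sqrt{5461} - 67 \left(\left(5 - -4\right) + 86\right)\right) = -30 + 5 \left(i \sqrt{5461} - 67 \left(\left(5 + 4\right) + 86\right)\right) = -30 + 5 \left(i \sqrt{5461} - 67 \left(9 + 86\right)\right) = -30 + 5 \left(i \sqrt{5461} - 6365\right) = -30 + 5 \left(-6365 + i \sqrt{5461}\right) = -30 - \left(31825 - 5 i \sqrt{5461}\right) = -31855 + 5 i \sqrt{5461} \approx -31855.0 + 369.49 i$)
$\frac{72284}{q} = \frac{72284}{-31855 + 5 i \sqrt{5461}}$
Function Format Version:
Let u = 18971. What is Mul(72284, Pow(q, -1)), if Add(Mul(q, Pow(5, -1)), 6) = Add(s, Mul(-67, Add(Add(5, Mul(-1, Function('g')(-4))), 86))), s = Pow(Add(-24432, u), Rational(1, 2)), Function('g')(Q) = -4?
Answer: Add(Rational(-230260682, 101487755), Mul(Rational(-36142, 101487755), I, Pow(5461, Rational(1, 2)))) ≈ Add(-2.2689, Mul(-0.026317, I))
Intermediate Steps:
s = Mul(I, Pow(5461, Rational(1, 2))) (s = Pow(Add(-24432, 18971), Rational(1, 2)) = Pow(-5461, Rational(1, 2)) = Mul(I, Pow(5461, Rational(1, 2))) ≈ Mul(73.899, I))
q = Add(-31855, Mul(5, I, Pow(5461, Rational(1, 2)))) (q = Add(-30, Mul(5, Add(Mul(I, Pow(5461, Rational(1, 2))), Mul(-67, Add(Add(5, Mul(-1, -4)), 86))))) = Add(-30, Mul(5, Add(Mul(I, Pow(5461, Rational(1, 2))), Mul(-67, Add(Add(5, 4), 86))))) = Add(-30, Mul(5, Add(Mul(I, Pow(5461, Rational(1, 2))), Mul(-67, Add(9, 86))))) = Add(-30, Mul(5, Add(Mul(I, Pow(5461, Rational(1, 2))), Mul(-67, 95)))) = Add(-30, Mul(5, Add(Mul(I, Pow(5461, Rational(1, 2))), -6365))) = Add(-30, Mul(5, Add(-6365, Mul(I, Pow(5461, Rational(1, 2)))))) = Add(-30, Add(-31825, Mul(5, I, Pow(5461, Rational(1, 2))))) = Add(-31855, Mul(5, I, Pow(5461, Rational(1, 2)))) ≈ Add(-31855., Mul(369.49, I)))
Mul(72284, Pow(q, -1)) = Mul(72284, Pow(Add(-31855, Mul(5, I, Pow(5461, Rational(1, 2)))), -1))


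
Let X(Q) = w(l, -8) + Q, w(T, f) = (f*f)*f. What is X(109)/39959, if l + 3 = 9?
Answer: -13/1289 ≈ -0.010085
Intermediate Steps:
l = 6 (l = -3 + 9 = 6)
w(T, f) = f³ (w(T, f) = f²*f = f³)
X(Q) = -512 + Q (X(Q) = (-8)³ + Q = -512 + Q)
X(109)/39959 = (-512 + 109)/39959 = -403*1/39959 = -13/1289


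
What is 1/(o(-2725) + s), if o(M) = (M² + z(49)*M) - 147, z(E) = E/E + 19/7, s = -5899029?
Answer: 7/10614293 ≈ 6.5949e-7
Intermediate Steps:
z(E) = 26/7 (z(E) = 1 + 19*(⅐) = 1 + 19/7 = 26/7)
o(M) = -147 + M² + 26*M/7 (o(M) = (M² + 26*M/7) - 147 = -147 + M² + 26*M/7)
1/(o(-2725) + s) = 1/((-147 + (-2725)² + (26/7)*(-2725)) - 5899029) = 1/((-147 + 7425625 - 70850/7) - 5899029) = 1/(51907496/7 - 5899029) = 1/(10614293/7) = 7/10614293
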